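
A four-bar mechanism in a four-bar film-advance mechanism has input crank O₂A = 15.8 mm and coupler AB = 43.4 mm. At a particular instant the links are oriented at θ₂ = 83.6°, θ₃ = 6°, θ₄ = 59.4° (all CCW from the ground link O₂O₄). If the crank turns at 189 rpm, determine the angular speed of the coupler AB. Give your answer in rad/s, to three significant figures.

ω₂ = 19.79 rad/s (from 189 rpm).
Differentiating the loop-closure r₂e^{iθ₂}+r₃e^{iθ₃}=r₁+r₄e^{iθ₄} gives r₂ω₂e^{iθ₂}+r₃ω₃e^{iθ₃}=r₄ω₄e^{iθ₄}.
Eliminating the other unknown: ω₃ = r₂ω₂ sin(θ₄−θ₂) / [r₃ sin(θ₃−θ₄)].
Numerator sine = -0.40992; denominator sine = -0.80282.
Result = 0.0158·19.79·(-0.40992) / (0.0434·(-0.80282)) = +3.6791 rad/s; magnitude 3.6791 rad/s.

3.68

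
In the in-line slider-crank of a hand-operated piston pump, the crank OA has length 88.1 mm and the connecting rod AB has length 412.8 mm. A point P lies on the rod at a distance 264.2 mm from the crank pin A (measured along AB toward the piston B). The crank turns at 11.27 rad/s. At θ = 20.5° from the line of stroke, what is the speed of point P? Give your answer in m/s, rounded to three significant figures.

0.516

ω = 11.27 rad/s.  Crank-pin speed |V_A| = rω = 0.99289 m/s, perpendicular to OA.
Rod angle: sinφ = −(r/L) sinθ ⇒ φ = -4.286°; ω_rod = −rω cosθ/√(L²−r²sin²θ) = -2.2592 rad/s.
V_P = V_A + ω_rod × AP, with AP = 0.2642 m along the rod.
Components: V_Px = −rω sinθ − a·ω_rod·sinφ = -0.39233 m/s;  V_Py = rω cosθ + a·ω_rod·cosφ = +0.33479 m/s.
|V_P| = √(V_Px² + V_Py²) = 0.51576 m/s.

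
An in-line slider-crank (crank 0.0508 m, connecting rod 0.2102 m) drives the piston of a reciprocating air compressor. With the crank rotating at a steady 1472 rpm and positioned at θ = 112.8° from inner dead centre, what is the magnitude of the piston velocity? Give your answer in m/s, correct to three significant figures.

6.53

ω = 2π·1472/60 = 154.1 rad/s
For an in-line slider-crank, x = r cosθ + √(L² − r² sin²θ), so v = −rω sinθ·[1 + r cosθ/√(L² − r² sin²θ)].
With r = 0.0508 m, L = 0.2102 m, θ = 112.8°: √(L² − r² sin²θ) = 0.20492 m.
v = −0.0508·154.1·0.92186·[1 + 0.0508·-0.38752/0.20492] = -6.5253 m/s.
|v| = 6.5253 m/s.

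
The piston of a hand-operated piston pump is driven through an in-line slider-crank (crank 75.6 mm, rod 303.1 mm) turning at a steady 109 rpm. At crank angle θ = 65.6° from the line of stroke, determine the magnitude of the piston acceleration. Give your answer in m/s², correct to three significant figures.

ω = 2π·109/60 = 11.41 rad/s
x(θ) = r cosθ + √(L² − r² sin²θ); with ω constant, a = ω²·d²x/dθ².
d²x/dθ² = −r cosθ − r²(cos2θ)/√u − r⁴ sin²2θ/(4u^{3/2}),  u = L² − r² sin²θ = 0.0871296 m².
Substituting r = 0.0756 m, L = 0.3031 m, θ = 65.6°: d²x/dθ² = -0.018657 m.
a = ω²·d²x/dθ² = (11.41)²·(-0.018657) = -2.4308 m/s²;  |a| = 2.4308 m/s².

2.43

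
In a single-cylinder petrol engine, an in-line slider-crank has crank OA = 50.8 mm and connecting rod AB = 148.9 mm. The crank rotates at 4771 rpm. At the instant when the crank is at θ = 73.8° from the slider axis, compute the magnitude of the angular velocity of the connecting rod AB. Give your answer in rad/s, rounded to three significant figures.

50.3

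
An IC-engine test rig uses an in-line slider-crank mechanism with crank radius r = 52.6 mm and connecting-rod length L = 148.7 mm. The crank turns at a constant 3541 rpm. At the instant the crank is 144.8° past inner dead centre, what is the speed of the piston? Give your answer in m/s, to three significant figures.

ω = 2π·3541/60 = 370.8 rad/s
For an in-line slider-crank, x = r cosθ + √(L² − r² sin²θ), so v = −rω sinθ·[1 + r cosθ/√(L² − r² sin²θ)].
With r = 0.0526 m, L = 0.1487 m, θ = 144.8°: √(L² − r² sin²θ) = 0.14558 m.
v = −0.0526·370.8·0.57643·[1 + 0.0526·-0.81714/0.14558] = -7.9236 m/s.
|v| = 7.9236 m/s.

7.92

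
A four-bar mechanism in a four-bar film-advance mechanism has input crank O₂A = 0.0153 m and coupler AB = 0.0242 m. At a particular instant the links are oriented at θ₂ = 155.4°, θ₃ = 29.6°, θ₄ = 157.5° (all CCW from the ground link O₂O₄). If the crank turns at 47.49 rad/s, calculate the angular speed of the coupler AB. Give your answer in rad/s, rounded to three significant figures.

1.39

ω₂ = 47.49 rad/s
Differentiating the loop-closure r₂e^{iθ₂}+r₃e^{iθ₃}=r₁+r₄e^{iθ₄} gives r₂ω₂e^{iθ₂}+r₃ω₃e^{iθ₃}=r₄ω₄e^{iθ₄}.
Eliminating the other unknown: ω₃ = r₂ω₂ sin(θ₄−θ₂) / [r₃ sin(θ₃−θ₄)].
Numerator sine = +0.03664; denominator sine = -0.78908.
Result = 0.0153·47.49·(+0.03664) / (0.0242·(-0.78908)) = -1.3943 rad/s; magnitude 1.3943 rad/s.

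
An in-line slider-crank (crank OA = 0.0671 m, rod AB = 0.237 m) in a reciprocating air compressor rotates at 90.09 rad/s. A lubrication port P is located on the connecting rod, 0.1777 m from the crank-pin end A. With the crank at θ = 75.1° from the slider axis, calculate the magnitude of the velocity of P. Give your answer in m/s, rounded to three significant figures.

ω = 90.09 rad/s.  Crank-pin speed |V_A| = rω = 6.045 m/s, perpendicular to OA.
Rod angle: sinφ = −(r/L) sinθ ⇒ φ = -15.879°; ω_rod = −rω cosθ/√(L²−r²sin²θ) = -6.8187 rad/s.
V_P = V_A + ω_rod × AP, with AP = 0.1777 m along the rod.
Components: V_Px = −rω sinθ − a·ω_rod·sinφ = -6.1733 m/s;  V_Py = rω cosθ + a·ω_rod·cosφ = +0.38892 m/s.
|V_P| = √(V_Px² + V_Py²) = 6.1855 m/s.

6.19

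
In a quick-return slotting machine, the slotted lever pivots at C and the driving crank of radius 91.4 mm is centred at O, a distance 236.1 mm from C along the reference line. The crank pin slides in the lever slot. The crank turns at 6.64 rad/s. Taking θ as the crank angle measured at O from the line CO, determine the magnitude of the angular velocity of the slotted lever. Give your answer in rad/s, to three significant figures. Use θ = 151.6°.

ω = 6.64 rad/s
Crank pin A relative to C: A = (d + r cosθ, r sinθ); lever angle φ = atan2(r sinθ, d + r cosθ).
Differentiating tanφ: φ̇ = rω(d cosθ + r)/(d² + r² + 2dr cosθ).
d² + r² + 2dr cosθ = |CA|² = 0.0261323 m²;  d cosθ + r = -0.11629 m.
|ω_lever| = |0.0914·6.64·-0.11629| / 0.0261323 = 2.7006 rad/s.

2.70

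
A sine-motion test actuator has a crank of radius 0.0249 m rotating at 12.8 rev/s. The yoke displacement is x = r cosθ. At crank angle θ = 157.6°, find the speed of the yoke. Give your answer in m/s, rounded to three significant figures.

0.763

ω = 80.42 rad/s (from 12.8 rev/s).
x = r cosθ ⇒ ẋ = −rω sinθ.
|v| = rω|sinθ| = 0.0249·80.42·|sin 157.6°| = 0.76312 m/s.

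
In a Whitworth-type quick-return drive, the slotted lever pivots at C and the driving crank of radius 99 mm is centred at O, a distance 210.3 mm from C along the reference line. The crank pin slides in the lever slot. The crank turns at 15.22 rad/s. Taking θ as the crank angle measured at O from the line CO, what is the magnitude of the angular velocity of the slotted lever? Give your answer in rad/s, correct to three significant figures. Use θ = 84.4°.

ω = 15.22 rad/s
Crank pin A relative to C: A = (d + r cosθ, r sinθ); lever angle φ = atan2(r sinθ, d + r cosθ).
Differentiating tanφ: φ̇ = rω(d cosθ + r)/(d² + r² + 2dr cosθ).
d² + r² + 2dr cosθ = |CA|² = 0.0580904 m²;  d cosθ + r = +0.11952 m.
|ω_lever| = |0.099·15.22·+0.11952| / 0.0580904 = 3.1002 rad/s.

3.10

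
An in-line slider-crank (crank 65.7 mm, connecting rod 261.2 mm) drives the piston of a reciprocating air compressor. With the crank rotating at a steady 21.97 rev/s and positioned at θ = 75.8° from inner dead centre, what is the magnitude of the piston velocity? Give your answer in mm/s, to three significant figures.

9350

ω = 2π·22 = 138 rad/s
For an in-line slider-crank, x = r cosθ + √(L² − r² sin²θ), so v = −rω sinθ·[1 + r cosθ/√(L² − r² sin²θ)].
With r = 0.0657 m, L = 0.2612 m, θ = 75.8°: √(L² − r² sin²θ) = 0.25332 m.
v = −0.0657·138·0.96945·[1 + 0.0657·0.24531/0.25332] = -9.3516 m/s.
|v| = 9.3516 m/s = 9351.6 mm/s.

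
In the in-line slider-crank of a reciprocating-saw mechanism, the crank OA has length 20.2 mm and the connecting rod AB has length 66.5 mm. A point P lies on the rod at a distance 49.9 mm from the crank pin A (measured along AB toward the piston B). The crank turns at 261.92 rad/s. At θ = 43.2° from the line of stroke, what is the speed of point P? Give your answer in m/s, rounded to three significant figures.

ω = 261.9 rad/s.  Crank-pin speed |V_A| = rω = 5.2908 m/s, perpendicular to OA.
Rod angle: sinφ = −(r/L) sinθ ⇒ φ = -12.002°; ω_rod = −rω cosθ/√(L²−r²sin²θ) = -59.293 rad/s.
V_P = V_A + ω_rod × AP, with AP = 0.0499 m along the rod.
Components: V_Px = −rω sinθ − a·ω_rod·sinφ = -4.237 m/s;  V_Py = rω cosθ + a·ω_rod·cosφ = +0.96275 m/s.
|V_P| = √(V_Px² + V_Py²) = 4.345 m/s.

4.35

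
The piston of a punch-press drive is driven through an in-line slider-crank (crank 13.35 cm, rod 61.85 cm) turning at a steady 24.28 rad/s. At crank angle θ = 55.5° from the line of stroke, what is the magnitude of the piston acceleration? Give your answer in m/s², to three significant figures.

ω = 24.28 rad/s
x(θ) = r cosθ + √(L² − r² sin²θ); with ω constant, a = ω²·d²x/dθ².
d²x/dθ² = −r cosθ − r²(cos2θ)/√u − r⁴ sin²2θ/(4u^{3/2}),  u = L² − r² sin²θ = 0.370438 m².
Substituting r = 0.1335 m, L = 0.6185 m, θ = 55.5°: d²x/dθ² = -0.065428 m.
a = ω²·d²x/dθ² = (24.28)²·(-0.065428) = -38.571 m/s²;  |a| = 38.571 m/s².

38.6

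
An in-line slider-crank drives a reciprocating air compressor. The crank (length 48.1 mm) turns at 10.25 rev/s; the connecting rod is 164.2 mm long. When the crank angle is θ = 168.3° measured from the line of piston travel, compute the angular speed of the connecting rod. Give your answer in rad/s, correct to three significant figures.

18.5

ω = 64.4 rad/s (converted from 10.25 rev/s).
The rod makes angle φ with the slider axis where L sinφ = r sinθ; differentiating, L cosφ·φ̇ = r ω cosθ.
L cosφ = √(L² − r² sin²θ) = 0.16391 m.
|ω_rod| = r ω |cosθ| / √(L² − r² sin²θ) = 0.0481·64.4·0.97922/0.16391 = 18.507 rad/s.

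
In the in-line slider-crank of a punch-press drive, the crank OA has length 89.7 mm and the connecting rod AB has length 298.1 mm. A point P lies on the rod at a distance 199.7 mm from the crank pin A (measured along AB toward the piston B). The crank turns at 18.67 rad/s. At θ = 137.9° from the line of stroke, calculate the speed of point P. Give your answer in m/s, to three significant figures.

1.04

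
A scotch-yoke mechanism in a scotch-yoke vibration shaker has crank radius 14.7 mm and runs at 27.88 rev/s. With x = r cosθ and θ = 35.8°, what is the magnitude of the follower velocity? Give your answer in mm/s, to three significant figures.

ω = 175.2 rad/s (from 27.88 rev/s).
x = r cosθ ⇒ ẋ = −rω sinθ.
|v| = rω|sinθ| = 0.0147·175.2·|sin 35.8°| = 1.5063 m/s = 1506.3 mm/s.

1510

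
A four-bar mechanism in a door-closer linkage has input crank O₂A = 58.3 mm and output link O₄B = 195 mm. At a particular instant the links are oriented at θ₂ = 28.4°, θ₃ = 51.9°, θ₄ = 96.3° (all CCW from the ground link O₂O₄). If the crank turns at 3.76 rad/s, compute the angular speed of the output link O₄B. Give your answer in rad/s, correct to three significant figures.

0.641

ω₂ = 3.76 rad/s
Differentiating the loop-closure r₂e^{iθ₂}+r₃e^{iθ₃}=r₁+r₄e^{iθ₄} gives r₂ω₂e^{iθ₂}+r₃ω₃e^{iθ₃}=r₄ω₄e^{iθ₄}.
Eliminating the other unknown: ω₄ = r₂ω₂ sin(θ₂−θ₃) / [r₄ sin(θ₄−θ₃)].
Numerator sine = -0.39875; denominator sine = +0.69966.
Result = 0.0583·3.76·(-0.39875) / (0.195·(+0.69966)) = -0.64067 rad/s; magnitude 0.64067 rad/s.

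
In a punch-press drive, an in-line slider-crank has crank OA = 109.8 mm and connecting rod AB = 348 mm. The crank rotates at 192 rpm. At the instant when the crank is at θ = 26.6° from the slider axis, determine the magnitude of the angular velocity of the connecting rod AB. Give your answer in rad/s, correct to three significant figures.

ω = 20.11 rad/s (converted from 192 rpm).
The rod makes angle φ with the slider axis where L sinφ = r sinθ; differentiating, L cosφ·φ̇ = r ω cosθ.
L cosφ = √(L² − r² sin²θ) = 0.34451 m.
|ω_rod| = r ω |cosθ| / √(L² − r² sin²θ) = 0.1098·20.11·0.89415/0.34451 = 5.7298 rad/s.

5.73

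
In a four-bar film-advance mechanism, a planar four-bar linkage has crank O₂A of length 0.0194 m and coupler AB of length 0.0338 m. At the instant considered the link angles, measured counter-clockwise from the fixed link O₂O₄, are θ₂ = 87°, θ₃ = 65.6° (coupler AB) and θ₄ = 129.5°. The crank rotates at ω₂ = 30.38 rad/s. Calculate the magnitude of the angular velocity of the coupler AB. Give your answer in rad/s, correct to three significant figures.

ω₂ = 30.38 rad/s
Differentiating the loop-closure r₂e^{iθ₂}+r₃e^{iθ₃}=r₁+r₄e^{iθ₄} gives r₂ω₂e^{iθ₂}+r₃ω₃e^{iθ₃}=r₄ω₄e^{iθ₄}.
Eliminating the other unknown: ω₃ = r₂ω₂ sin(θ₄−θ₂) / [r₃ sin(θ₃−θ₄)].
Numerator sine = +0.67559; denominator sine = -0.89803.
Result = 0.0194·30.38·(+0.67559) / (0.0338·(-0.89803)) = -13.118 rad/s; magnitude 13.118 rad/s.

13.1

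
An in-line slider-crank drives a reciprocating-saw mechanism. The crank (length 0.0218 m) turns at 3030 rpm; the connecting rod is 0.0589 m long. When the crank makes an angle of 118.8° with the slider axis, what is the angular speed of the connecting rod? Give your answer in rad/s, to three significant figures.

ω = 317.3 rad/s (converted from 3030 rpm).
The rod makes angle φ with the slider axis where L sinφ = r sinθ; differentiating, L cosφ·φ̇ = r ω cosθ.
L cosφ = √(L² − r² sin²θ) = 0.055716 m.
|ω_rod| = r ω |cosθ| / √(L² − r² sin²θ) = 0.0218·317.3·0.48175/0.055716 = 59.81 rad/s.

59.8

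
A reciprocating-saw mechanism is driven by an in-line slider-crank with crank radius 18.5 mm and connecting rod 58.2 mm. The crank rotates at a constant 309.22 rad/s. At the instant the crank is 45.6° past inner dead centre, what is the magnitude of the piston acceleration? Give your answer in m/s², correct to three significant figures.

ω = 309.2 rad/s
x(θ) = r cosθ + √(L² − r² sin²θ); with ω constant, a = ω²·d²x/dθ².
d²x/dθ² = −r cosθ − r²(cos2θ)/√u − r⁴ sin²2θ/(4u^{3/2}),  u = L² − r² sin²θ = 0.00321253 m².
Substituting r = 0.0185 m, L = 0.0582 m, θ = 45.6°: d²x/dθ² = -0.012978 m.
a = ω²·d²x/dθ² = (309.2)²·(-0.012978) = -1240.9 m/s²;  |a| = 1240.9 m/s².

1240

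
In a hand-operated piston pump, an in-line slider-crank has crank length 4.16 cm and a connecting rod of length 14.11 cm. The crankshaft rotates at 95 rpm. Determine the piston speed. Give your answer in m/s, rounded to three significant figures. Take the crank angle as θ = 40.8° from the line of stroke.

0.332

ω = 2π·95/60 = 9.948 rad/s
For an in-line slider-crank, x = r cosθ + √(L² − r² sin²θ), so v = −rω sinθ·[1 + r cosθ/√(L² − r² sin²θ)].
With r = 0.0416 m, L = 0.1411 m, θ = 40.8°: √(L² − r² sin²θ) = 0.13846 m.
v = −0.0416·9.948·0.65342·[1 + 0.0416·0.75700/0.13846] = -0.33192 m/s.
|v| = 0.33192 m/s.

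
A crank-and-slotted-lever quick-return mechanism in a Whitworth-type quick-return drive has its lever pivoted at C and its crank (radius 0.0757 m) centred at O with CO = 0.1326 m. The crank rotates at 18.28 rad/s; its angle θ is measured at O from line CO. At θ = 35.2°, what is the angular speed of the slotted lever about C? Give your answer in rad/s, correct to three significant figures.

ω = 18.28 rad/s
Crank pin A relative to C: A = (d + r cosθ, r sinθ); lever angle φ = atan2(r sinθ, d + r cosθ).
Differentiating tanφ: φ̇ = rω(d cosθ + r)/(d² + r² + 2dr cosθ).
d² + r² + 2dr cosθ = |CA|² = 0.039718 m²;  d cosθ + r = +0.18405 m.
|ω_lever| = |0.0757·18.28·+0.18405| / 0.039718 = 6.4125 rad/s.

6.41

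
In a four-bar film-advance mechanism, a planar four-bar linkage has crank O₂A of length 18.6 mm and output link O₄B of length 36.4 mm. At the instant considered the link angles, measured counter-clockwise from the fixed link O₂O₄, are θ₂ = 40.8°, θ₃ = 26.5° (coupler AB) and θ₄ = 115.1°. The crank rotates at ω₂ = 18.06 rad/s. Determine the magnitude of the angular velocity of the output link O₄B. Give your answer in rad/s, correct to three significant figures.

ω₂ = 18.06 rad/s
Differentiating the loop-closure r₂e^{iθ₂}+r₃e^{iθ₃}=r₁+r₄e^{iθ₄} gives r₂ω₂e^{iθ₂}+r₃ω₃e^{iθ₃}=r₄ω₄e^{iθ₄}.
Eliminating the other unknown: ω₄ = r₂ω₂ sin(θ₂−θ₃) / [r₄ sin(θ₄−θ₃)].
Numerator sine = +0.24700; denominator sine = +0.99970.
Result = 0.0186·18.06·(+0.24700) / (0.0364·(+0.99970)) = +2.2801 rad/s; magnitude 2.2801 rad/s.

2.28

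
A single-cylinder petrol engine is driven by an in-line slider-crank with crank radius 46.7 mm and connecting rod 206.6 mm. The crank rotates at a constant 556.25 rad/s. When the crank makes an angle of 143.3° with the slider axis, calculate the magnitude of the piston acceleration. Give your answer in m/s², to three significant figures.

ω = 556.2 rad/s
x(θ) = r cosθ + √(L² − r² sin²θ); with ω constant, a = ω²·d²x/dθ².
d²x/dθ² = −r cosθ − r²(cos2θ)/√u − r⁴ sin²2θ/(4u^{3/2}),  u = L² − r² sin²θ = 0.0419046 m².
Substituting r = 0.0467 m, L = 0.2066 m, θ = 143.3°: d²x/dθ² = +0.034272 m.
a = ω²·d²x/dθ² = (556.2)²·(+0.034272) = +10604 m/s²;  |a| = 10604 m/s².

10600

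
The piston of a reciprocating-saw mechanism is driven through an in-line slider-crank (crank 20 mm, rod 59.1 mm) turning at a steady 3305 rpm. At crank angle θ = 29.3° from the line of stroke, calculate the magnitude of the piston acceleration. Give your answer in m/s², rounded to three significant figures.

2540

ω = 2π·3305/60 = 346.1 rad/s
x(θ) = r cosθ + √(L² − r² sin²θ); with ω constant, a = ω²·d²x/dθ².
d²x/dθ² = −r cosθ − r²(cos2θ)/√u − r⁴ sin²2θ/(4u^{3/2}),  u = L² − r² sin²θ = 0.00339701 m².
Substituting r = 0.02 m, L = 0.0591 m, θ = 29.3°: d²x/dθ² = -0.021164 m.
a = ω²·d²x/dθ² = (346.1)²·(-0.021164) = -2535.1 m/s²;  |a| = 2535.1 m/s².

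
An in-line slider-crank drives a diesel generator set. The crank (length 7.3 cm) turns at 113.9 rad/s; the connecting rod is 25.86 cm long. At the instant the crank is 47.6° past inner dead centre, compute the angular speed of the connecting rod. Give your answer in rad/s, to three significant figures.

22.2

ω = 113.9 rad/s
The rod makes angle φ with the slider axis where L sinφ = r sinθ; differentiating, L cosφ·φ̇ = r ω cosθ.
L cosφ = √(L² − r² sin²θ) = 0.25292 m.
|ω_rod| = r ω |cosθ| / √(L² − r² sin²θ) = 0.073·113.9·0.67430/0.25292 = 22.168 rad/s.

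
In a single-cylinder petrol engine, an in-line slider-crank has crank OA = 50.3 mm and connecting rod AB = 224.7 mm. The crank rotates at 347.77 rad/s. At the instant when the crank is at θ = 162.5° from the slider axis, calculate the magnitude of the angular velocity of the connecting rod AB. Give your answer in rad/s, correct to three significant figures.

74.4

ω = 347.8 rad/s
The rod makes angle φ with the slider axis where L sinφ = r sinθ; differentiating, L cosφ·φ̇ = r ω cosθ.
L cosφ = √(L² − r² sin²θ) = 0.22419 m.
|ω_rod| = r ω |cosθ| / √(L² − r² sin²θ) = 0.0503·347.8·0.95372/0.22419 = 74.415 rad/s.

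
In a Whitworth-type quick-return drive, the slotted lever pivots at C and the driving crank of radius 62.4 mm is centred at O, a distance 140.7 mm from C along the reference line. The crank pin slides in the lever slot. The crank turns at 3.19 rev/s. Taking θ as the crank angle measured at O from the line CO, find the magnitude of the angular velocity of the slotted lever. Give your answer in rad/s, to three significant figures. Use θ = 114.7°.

0.276

ω = 20.04 rad/s (from 3.19 rev/s).
Crank pin A relative to C: A = (d + r cosθ, r sinθ); lever angle φ = atan2(r sinθ, d + r cosθ).
Differentiating tanφ: φ̇ = rω(d cosθ + r)/(d² + r² + 2dr cosθ).
d² + r² + 2dr cosθ = |CA|² = 0.0163528 m²;  d cosθ + r = +0.0036061 m.
|ω_lever| = |0.0624·20.04·+0.0036061| / 0.0163528 = 0.2758 rad/s.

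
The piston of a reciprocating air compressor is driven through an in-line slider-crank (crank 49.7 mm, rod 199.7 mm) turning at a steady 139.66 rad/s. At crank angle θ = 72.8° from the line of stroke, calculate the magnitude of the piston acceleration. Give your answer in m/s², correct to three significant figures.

ω = 139.7 rad/s
x(θ) = r cosθ + √(L² − r² sin²θ); with ω constant, a = ω²·d²x/dθ².
d²x/dθ² = −r cosθ − r²(cos2θ)/√u − r⁴ sin²2θ/(4u^{3/2}),  u = L² − r² sin²θ = 0.037626 m².
Substituting r = 0.0497 m, L = 0.1997 m, θ = 72.8°: d²x/dθ² = -0.0042563 m.
a = ω²·d²x/dθ² = (139.7)²·(-0.0042563) = -83.019 m/s²;  |a| = 83.019 m/s².

83.0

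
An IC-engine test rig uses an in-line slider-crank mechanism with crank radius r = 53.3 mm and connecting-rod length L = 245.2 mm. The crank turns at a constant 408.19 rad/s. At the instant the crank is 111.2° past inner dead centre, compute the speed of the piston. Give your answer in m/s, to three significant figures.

18.7

ω = 408.2 rad/s
For an in-line slider-crank, x = r cosθ + √(L² − r² sin²θ), so v = −rω sinθ·[1 + r cosθ/√(L² − r² sin²θ)].
With r = 0.0533 m, L = 0.2452 m, θ = 111.2°: √(L² − r² sin²θ) = 0.24011 m.
v = −0.0533·408.2·0.93232·[1 + 0.0533·-0.36162/0.24011] = -18.656 m/s.
|v| = 18.656 m/s.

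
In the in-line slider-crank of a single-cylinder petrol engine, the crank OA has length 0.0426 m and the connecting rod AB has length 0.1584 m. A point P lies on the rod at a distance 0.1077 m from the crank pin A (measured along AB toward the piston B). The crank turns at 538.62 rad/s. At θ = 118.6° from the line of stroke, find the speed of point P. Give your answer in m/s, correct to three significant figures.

ω = 538.6 rad/s.  Crank-pin speed |V_A| = rω = 22.945 m/s, perpendicular to OA.
Rod angle: sinφ = −(r/L) sinθ ⇒ φ = -13.658°; ω_rod = −rω cosθ/√(L²−r²sin²θ) = +71.359 rad/s.
V_P = V_A + ω_rod × AP, with AP = 0.1077 m along the rod.
Components: V_Px = −rω sinθ − a·ω_rod·sinφ = -18.331 m/s;  V_Py = rω cosθ + a·ω_rod·cosφ = -3.5156 m/s.
|V_P| = √(V_Px² + V_Py²) = 18.665 m/s.

18.7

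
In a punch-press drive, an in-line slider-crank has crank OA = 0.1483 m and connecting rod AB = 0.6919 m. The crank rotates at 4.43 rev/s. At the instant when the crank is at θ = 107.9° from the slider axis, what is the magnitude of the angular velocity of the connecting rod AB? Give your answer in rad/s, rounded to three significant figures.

1.87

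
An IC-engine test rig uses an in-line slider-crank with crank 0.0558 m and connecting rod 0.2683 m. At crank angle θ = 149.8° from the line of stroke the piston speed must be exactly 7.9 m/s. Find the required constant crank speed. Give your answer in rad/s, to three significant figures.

For an in-line slider-crank, |v_piston| = rω|sinθ|·[1 + r cosθ/√(L² − r² sin²θ)].
With r = 0.0558 m, L = 0.2683 m, θ = 149.8°: the bracketed kinematic factor |dx/dθ| = 0.022995 m.
ω = v/|dx/dθ| = 7.9/0.022995 = 343.55 rad/s.

344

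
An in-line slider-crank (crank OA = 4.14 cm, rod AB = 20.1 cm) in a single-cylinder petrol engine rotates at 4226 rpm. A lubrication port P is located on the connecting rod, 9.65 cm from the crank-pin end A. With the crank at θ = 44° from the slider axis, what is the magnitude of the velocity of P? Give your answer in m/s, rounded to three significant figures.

15.3

ω = 442.5 rad/s.  Crank-pin speed |V_A| = rω = 18.321 m/s, perpendicular to OA.
Rod angle: sinφ = −(r/L) sinθ ⇒ φ = -8.226°; ω_rod = −rω cosθ/√(L²−r²sin²θ) = -66.25 rad/s.
V_P = V_A + ω_rod × AP, with AP = 0.0965 m along the rod.
Components: V_Px = −rω sinθ − a·ω_rod·sinφ = -13.642 m/s;  V_Py = rω cosθ + a·ω_rod·cosφ = +6.8519 m/s.
|V_P| = √(V_Px² + V_Py²) = 15.266 m/s.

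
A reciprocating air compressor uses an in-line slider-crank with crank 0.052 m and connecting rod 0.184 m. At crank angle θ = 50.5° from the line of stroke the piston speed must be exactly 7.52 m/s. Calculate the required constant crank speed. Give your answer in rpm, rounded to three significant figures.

1510

For an in-line slider-crank, |v_piston| = rω|sinθ|·[1 + r cosθ/√(L² − r² sin²θ)].
With r = 0.052 m, L = 0.184 m, θ = 50.5°: the bracketed kinematic factor |dx/dθ| = 0.047515 m.
ω = v/|dx/dθ| = 7.52/0.047515 = 158.27 rad/s.
N = 60ω/(2π) = 1511.3 rpm.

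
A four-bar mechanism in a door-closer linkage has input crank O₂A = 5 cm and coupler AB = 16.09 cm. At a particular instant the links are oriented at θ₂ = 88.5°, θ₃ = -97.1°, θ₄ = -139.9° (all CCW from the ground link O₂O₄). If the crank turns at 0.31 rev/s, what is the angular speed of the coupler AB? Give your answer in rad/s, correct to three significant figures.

0.666

ω₂ = 1.948 rad/s (from 0.31 rev/s).
Differentiating the loop-closure r₂e^{iθ₂}+r₃e^{iθ₃}=r₁+r₄e^{iθ₄} gives r₂ω₂e^{iθ₂}+r₃ω₃e^{iθ₃}=r₄ω₄e^{iθ₄}.
Eliminating the other unknown: ω₃ = r₂ω₂ sin(θ₄−θ₂) / [r₃ sin(θ₃−θ₄)].
Numerator sine = +0.74780; denominator sine = +0.67944.
Result = 0.05·1.948·(+0.74780) / (0.1609·(+0.67944)) = +0.66617 rad/s; magnitude 0.66617 rad/s.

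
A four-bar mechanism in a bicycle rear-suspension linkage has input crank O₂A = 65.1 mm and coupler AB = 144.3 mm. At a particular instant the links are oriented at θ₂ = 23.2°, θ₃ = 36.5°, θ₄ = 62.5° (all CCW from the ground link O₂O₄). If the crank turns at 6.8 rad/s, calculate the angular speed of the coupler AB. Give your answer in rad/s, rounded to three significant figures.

ω₂ = 6.8 rad/s
Differentiating the loop-closure r₂e^{iθ₂}+r₃e^{iθ₃}=r₁+r₄e^{iθ₄} gives r₂ω₂e^{iθ₂}+r₃ω₃e^{iθ₃}=r₄ω₄e^{iθ₄}.
Eliminating the other unknown: ω₃ = r₂ω₂ sin(θ₄−θ₂) / [r₃ sin(θ₃−θ₄)].
Numerator sine = +0.63338; denominator sine = -0.43837.
Result = 0.0651·6.8·(+0.63338) / (0.1443·(-0.43837)) = -4.4325 rad/s; magnitude 4.4325 rad/s.

4.43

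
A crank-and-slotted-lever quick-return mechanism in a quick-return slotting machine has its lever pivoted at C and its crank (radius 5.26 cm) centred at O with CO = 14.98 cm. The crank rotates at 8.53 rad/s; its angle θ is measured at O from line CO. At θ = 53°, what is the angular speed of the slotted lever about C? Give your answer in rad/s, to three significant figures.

ω = 8.53 rad/s
Crank pin A relative to C: A = (d + r cosθ, r sinθ); lever angle φ = atan2(r sinθ, d + r cosθ).
Differentiating tanφ: φ̇ = rω(d cosθ + r)/(d² + r² + 2dr cosθ).
d² + r² + 2dr cosθ = |CA|² = 0.0346908 m²;  d cosθ + r = +0.14275 m.
|ω_lever| = |0.0526·8.53·+0.14275| / 0.0346908 = 1.8463 rad/s.

1.85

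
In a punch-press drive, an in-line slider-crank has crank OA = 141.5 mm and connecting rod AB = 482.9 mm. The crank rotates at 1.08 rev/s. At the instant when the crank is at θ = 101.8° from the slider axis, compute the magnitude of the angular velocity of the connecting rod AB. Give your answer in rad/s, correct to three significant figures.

ω = 6.786 rad/s (converted from 1.08 rev/s).
The rod makes angle φ with the slider axis where L sinφ = r sinθ; differentiating, L cosφ·φ̇ = r ω cosθ.
L cosφ = √(L² − r² sin²θ) = 0.46261 m.
|ω_rod| = r ω |cosθ| / √(L² − r² sin²θ) = 0.1415·6.786·0.20450/0.46261 = 0.42445 rad/s.

0.424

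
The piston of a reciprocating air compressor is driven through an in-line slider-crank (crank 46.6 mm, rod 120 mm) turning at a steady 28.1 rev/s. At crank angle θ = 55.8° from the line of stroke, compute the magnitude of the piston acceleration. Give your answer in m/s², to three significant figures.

619

ω = 2π·28.1 = 176.6 rad/s
x(θ) = r cosθ + √(L² − r² sin²θ); with ω constant, a = ω²·d²x/dθ².
d²x/dθ² = −r cosθ − r²(cos2θ)/√u − r⁴ sin²2θ/(4u^{3/2}),  u = L² − r² sin²θ = 0.0129145 m².
Substituting r = 0.0466 m, L = 0.12 m, θ = 55.8°: d²x/dθ² = -0.019853 m.
a = ω²·d²x/dθ² = (176.6)²·(-0.019853) = -618.87 m/s²;  |a| = 618.87 m/s².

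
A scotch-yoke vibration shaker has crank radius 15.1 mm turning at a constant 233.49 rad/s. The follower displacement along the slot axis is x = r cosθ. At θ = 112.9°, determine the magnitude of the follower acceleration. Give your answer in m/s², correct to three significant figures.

320

ω = 233.5 rad/s
x = r cosθ ⇒ ẍ = −rω² cosθ (ω constant).
|a| = rω²|cosθ| = 0.0151·(233.5)²·|cos 112.9°| = 320.33 m/s².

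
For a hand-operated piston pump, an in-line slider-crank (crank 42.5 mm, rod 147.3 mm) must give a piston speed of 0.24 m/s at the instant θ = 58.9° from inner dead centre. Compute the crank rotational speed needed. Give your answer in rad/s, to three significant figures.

5.72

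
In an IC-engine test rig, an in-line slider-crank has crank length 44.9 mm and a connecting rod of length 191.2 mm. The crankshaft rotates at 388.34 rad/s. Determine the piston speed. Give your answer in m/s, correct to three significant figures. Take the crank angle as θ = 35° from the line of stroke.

ω = 388.3 rad/s
For an in-line slider-crank, x = r cosθ + √(L² − r² sin²θ), so v = −rω sinθ·[1 + r cosθ/√(L² − r² sin²θ)].
With r = 0.0449 m, L = 0.1912 m, θ = 35°: √(L² − r² sin²θ) = 0.18946 m.
v = −0.0449·388.3·0.57358·[1 + 0.0449·0.81915/0.18946] = -11.943 m/s.
|v| = 11.943 m/s.

11.9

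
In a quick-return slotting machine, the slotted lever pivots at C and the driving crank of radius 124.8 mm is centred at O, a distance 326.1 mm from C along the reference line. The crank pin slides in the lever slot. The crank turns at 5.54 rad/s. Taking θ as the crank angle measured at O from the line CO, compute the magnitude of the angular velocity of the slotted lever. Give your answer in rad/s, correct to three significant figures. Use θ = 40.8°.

1.40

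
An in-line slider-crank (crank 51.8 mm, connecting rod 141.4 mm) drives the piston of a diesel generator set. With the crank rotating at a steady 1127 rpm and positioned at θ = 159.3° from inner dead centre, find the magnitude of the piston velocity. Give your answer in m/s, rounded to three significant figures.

1.41

ω = 2π·1127/60 = 118 rad/s
For an in-line slider-crank, x = r cosθ + √(L² − r² sin²θ), so v = −rω sinθ·[1 + r cosθ/√(L² − r² sin²θ)].
With r = 0.0518 m, L = 0.1414 m, θ = 159.3°: √(L² − r² sin²θ) = 0.14021 m.
v = −0.0518·118·0.35347·[1 + 0.0518·-0.93544/0.14021] = -1.4141 m/s.
|v| = 1.4141 m/s.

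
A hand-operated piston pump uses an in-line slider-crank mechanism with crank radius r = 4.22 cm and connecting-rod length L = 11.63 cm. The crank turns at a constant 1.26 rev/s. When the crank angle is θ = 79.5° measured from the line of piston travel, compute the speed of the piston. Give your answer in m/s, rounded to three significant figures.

ω = 2π·1.26 = 7.917 rad/s
For an in-line slider-crank, x = r cosθ + √(L² − r² sin²θ), so v = −rω sinθ·[1 + r cosθ/√(L² − r² sin²θ)].
With r = 0.0422 m, L = 0.1163 m, θ = 79.5°: √(L² − r² sin²θ) = 0.10865 m.
v = −0.0422·7.917·0.98325·[1 + 0.0422·0.18224/0.10865] = -0.35175 m/s.
|v| = 0.35175 m/s.

0.352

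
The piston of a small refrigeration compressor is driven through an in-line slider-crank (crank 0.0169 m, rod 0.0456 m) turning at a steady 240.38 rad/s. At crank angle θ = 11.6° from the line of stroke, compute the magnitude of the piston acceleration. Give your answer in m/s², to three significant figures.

ω = 240.4 rad/s
x(θ) = r cosθ + √(L² − r² sin²θ); with ω constant, a = ω²·d²x/dθ².
d²x/dθ² = −r cosθ − r²(cos2θ)/√u − r⁴ sin²2θ/(4u^{3/2}),  u = L² − r² sin²θ = 0.00206781 m².
Substituting r = 0.0169 m, L = 0.0456 m, θ = 11.6°: d²x/dθ² = -0.022361 m.
a = ω²·d²x/dθ² = (240.4)²·(-0.022361) = -1292.1 m/s²;  |a| = 1292.1 m/s².

1290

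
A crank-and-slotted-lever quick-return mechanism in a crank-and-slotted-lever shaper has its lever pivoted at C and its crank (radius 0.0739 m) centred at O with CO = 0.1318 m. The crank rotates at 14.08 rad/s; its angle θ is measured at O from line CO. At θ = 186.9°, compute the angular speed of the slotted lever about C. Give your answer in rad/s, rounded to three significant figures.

17.0

ω = 14.08 rad/s
Crank pin A relative to C: A = (d + r cosθ, r sinθ); lever angle φ = atan2(r sinθ, d + r cosθ).
Differentiating tanφ: φ̇ = rω(d cosθ + r)/(d² + r² + 2dr cosθ).
d² + r² + 2dr cosθ = |CA|² = 0.0034935 m²;  d cosθ + r = -0.056945 m.
|ω_lever| = |0.0739·14.08·-0.056945| / 0.0034935 = 16.961 rad/s.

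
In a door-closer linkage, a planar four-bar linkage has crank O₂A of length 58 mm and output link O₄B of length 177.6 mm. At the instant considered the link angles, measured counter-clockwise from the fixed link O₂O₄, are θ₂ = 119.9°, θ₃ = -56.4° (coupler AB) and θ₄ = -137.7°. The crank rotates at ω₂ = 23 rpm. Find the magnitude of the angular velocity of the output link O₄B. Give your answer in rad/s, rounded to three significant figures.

0.0514

ω₂ = 2.409 rad/s (from 23 rpm).
Differentiating the loop-closure r₂e^{iθ₂}+r₃e^{iθ₃}=r₁+r₄e^{iθ₄} gives r₂ω₂e^{iθ₂}+r₃ω₃e^{iθ₃}=r₄ω₄e^{iθ₄}.
Eliminating the other unknown: ω₄ = r₂ω₂ sin(θ₂−θ₃) / [r₄ sin(θ₄−θ₃)].
Numerator sine = +0.06453; denominator sine = -0.98849.
Result = 0.058·2.409·(+0.06453) / (0.1776·(-0.98849)) = -0.051351 rad/s; magnitude 0.051351 rad/s.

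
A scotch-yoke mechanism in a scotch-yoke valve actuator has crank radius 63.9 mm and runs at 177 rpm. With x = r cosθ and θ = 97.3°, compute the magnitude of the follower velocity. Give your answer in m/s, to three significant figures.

ω = 18.54 rad/s (from 177 rpm).
x = r cosθ ⇒ ẋ = −rω sinθ.
|v| = rω|sinθ| = 0.0639·18.54·|sin 97.3°| = 1.1748 m/s.

1.17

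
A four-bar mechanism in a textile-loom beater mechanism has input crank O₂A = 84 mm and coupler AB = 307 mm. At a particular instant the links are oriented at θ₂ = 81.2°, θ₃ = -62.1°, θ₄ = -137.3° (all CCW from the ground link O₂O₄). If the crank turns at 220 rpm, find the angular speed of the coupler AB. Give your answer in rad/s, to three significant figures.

ω₂ = 23.04 rad/s (from 220 rpm).
Differentiating the loop-closure r₂e^{iθ₂}+r₃e^{iθ₃}=r₁+r₄e^{iθ₄} gives r₂ω₂e^{iθ₂}+r₃ω₃e^{iθ₃}=r₄ω₄e^{iθ₄}.
Eliminating the other unknown: ω₃ = r₂ω₂ sin(θ₄−θ₂) / [r₃ sin(θ₃−θ₄)].
Numerator sine = +0.62251; denominator sine = +0.96682.
Result = 0.084·23.04·(+0.62251) / (0.307·(+0.96682)) = +4.0588 rad/s; magnitude 4.0588 rad/s.

4.06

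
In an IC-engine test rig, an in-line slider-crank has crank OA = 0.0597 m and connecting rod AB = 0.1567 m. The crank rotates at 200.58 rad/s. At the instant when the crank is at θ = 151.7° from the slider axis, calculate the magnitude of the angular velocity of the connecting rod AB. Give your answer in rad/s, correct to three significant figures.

68.4

ω = 200.6 rad/s
The rod makes angle φ with the slider axis where L sinφ = r sinθ; differentiating, L cosφ·φ̇ = r ω cosθ.
L cosφ = √(L² − r² sin²θ) = 0.15412 m.
|ω_rod| = r ω |cosθ| / √(L² − r² sin²θ) = 0.0597·200.6·0.88048/0.15412 = 68.409 rad/s.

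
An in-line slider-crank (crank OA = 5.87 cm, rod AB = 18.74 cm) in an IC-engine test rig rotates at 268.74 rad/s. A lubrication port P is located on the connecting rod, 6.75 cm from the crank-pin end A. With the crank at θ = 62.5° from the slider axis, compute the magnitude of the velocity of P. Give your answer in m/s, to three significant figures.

15.5

ω = 268.7 rad/s.  Crank-pin speed |V_A| = rω = 15.775 m/s, perpendicular to OA.
Rod angle: sinφ = −(r/L) sinθ ⇒ φ = -16.131°; ω_rod = −rω cosθ/√(L²−r²sin²θ) = -40.462 rad/s.
V_P = V_A + ω_rod × AP, with AP = 0.0675 m along the rod.
Components: V_Px = −rω sinθ − a·ω_rod·sinφ = -14.751 m/s;  V_Py = rω cosθ + a·ω_rod·cosφ = +4.6604 m/s.
|V_P| = √(V_Px² + V_Py²) = 15.47 m/s.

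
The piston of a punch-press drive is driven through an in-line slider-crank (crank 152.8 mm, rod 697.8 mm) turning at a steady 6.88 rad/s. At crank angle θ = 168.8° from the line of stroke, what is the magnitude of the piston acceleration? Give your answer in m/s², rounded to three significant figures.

5.63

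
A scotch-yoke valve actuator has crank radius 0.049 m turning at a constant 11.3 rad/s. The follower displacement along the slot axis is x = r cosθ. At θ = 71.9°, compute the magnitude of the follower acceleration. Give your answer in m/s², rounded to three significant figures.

ω = 11.3 rad/s
x = r cosθ ⇒ ẍ = −rω² cosθ (ω constant).
|a| = rω²|cosθ| = 0.049·(11.3)²·|cos 71.9°| = 1.9438 m/s².

1.94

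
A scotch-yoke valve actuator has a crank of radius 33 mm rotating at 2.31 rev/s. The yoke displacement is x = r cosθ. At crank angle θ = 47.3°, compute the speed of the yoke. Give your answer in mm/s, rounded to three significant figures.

352

ω = 14.51 rad/s (from 2.31 rev/s).
x = r cosθ ⇒ ẋ = −rω sinθ.
|v| = rω|sinθ| = 0.033·14.51·|sin 47.3°| = 0.352 m/s = 352 mm/s.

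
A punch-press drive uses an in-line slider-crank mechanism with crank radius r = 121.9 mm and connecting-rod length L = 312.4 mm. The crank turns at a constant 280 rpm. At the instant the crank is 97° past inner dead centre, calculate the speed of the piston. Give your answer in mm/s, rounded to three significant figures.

3360

ω = 2π·280/60 = 29.32 rad/s
For an in-line slider-crank, x = r cosθ + √(L² − r² sin²θ), so v = −rω sinθ·[1 + r cosθ/√(L² − r² sin²θ)].
With r = 0.1219 m, L = 0.3124 m, θ = 97°: √(L² − r² sin²θ) = 0.28802 m.
v = −0.1219·29.32·0.99255·[1 + 0.1219·-0.12187/0.28802] = -3.3647 m/s.
|v| = 3.3647 m/s = 3364.7 mm/s.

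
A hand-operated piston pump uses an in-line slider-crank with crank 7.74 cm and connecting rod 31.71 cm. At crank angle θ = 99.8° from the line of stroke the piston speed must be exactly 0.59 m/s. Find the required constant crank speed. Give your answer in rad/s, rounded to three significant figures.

8.08

For an in-line slider-crank, |v_piston| = rω|sinθ|·[1 + r cosθ/√(L² − r² sin²θ)].
With r = 0.0774 m, L = 0.3171 m, θ = 99.8°: the bracketed kinematic factor |dx/dθ| = 0.073006 m.
ω = v/|dx/dθ| = 0.59/0.073006 = 8.0815 rad/s.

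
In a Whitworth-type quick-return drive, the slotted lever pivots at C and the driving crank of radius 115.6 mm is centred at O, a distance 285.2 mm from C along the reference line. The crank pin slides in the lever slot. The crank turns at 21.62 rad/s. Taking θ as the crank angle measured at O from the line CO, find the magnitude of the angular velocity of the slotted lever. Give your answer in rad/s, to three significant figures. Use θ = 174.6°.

14.5

ω = 21.62 rad/s
Crank pin A relative to C: A = (d + r cosθ, r sinθ); lever angle φ = atan2(r sinθ, d + r cosθ).
Differentiating tanφ: φ̇ = rω(d cosθ + r)/(d² + r² + 2dr cosθ).
d² + r² + 2dr cosθ = |CA|² = 0.0290568 m²;  d cosθ + r = -0.16833 m.
|ω_lever| = |0.1156·21.62·-0.16833| / 0.0290568 = 14.479 rad/s.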